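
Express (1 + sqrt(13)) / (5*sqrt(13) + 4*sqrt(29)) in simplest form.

Multiply numerator and denominator by -4*sqrt(29) + 5*sqrt(13).
Denominator becomes -139; numerator becomes -4*sqrt(377) - 4*sqrt(29) + 5*sqrt(13) + 65.

(-65 - 5*sqrt(13) + 4*sqrt(29) + 4*sqrt(377))/139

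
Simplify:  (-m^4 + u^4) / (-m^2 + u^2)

m^2 + u^2

-m^4 + u^4 factors as (-m + u)*(m + u)*(m^2 + u^2).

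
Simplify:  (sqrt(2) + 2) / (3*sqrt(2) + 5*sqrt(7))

(-6*sqrt(2) - 6 + 5*sqrt(14) + 10*sqrt(7))/157

Multiply numerator and denominator by -5*sqrt(7) + 3*sqrt(2).
Denominator becomes -157; numerator becomes -10*sqrt(7) - 5*sqrt(14) + 6 + 6*sqrt(2).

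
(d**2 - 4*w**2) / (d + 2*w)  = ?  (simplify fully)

d - 2*w

d**2 - 4*w**2 factors as -(-d + 2*w)*(d + 2*w).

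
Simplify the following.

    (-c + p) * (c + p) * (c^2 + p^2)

Telescope via difference of squares: (p+c)(p-c) = -c^2 + p^2, then repeat with the next factor.

-c^4 + p^4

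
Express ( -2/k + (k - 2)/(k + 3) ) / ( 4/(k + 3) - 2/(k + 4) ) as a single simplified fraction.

(k³ - 22*k - 24)/(2*k² + 10*k)

Numerator: -2/k + (k - 2)/(k + 3) = (k² - 4*k - 6)/(k² + 3*k)
Denominator: 4/(k + 3) - 2/(k + 4) = (2*k + 10)/(k² + 7*k + 12)
Divide: ((k² - 4*k - 6)/(k² + 3*k)) · ((k² + 7*k + 12)/(2*k + 10)) = (k³ - 22*k - 24)/(2*k² + 10*k)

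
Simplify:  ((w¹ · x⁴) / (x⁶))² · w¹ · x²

Inside the bracket: w¹ · (x^-2)
Raise to the power 2: w² · (x^-4)
Multiply by w¹ · x²: add exponents.

w³/x²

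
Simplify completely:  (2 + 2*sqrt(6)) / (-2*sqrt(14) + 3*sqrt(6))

Multiply numerator and denominator by 3*sqrt(6) + 2*sqrt(14).
Denominator becomes -2; numerator becomes 6*sqrt(6) + 4*sqrt(14) + 36 + 8*sqrt(21).

-4*sqrt(21) - 18 - 2*sqrt(14) - 3*sqrt(6)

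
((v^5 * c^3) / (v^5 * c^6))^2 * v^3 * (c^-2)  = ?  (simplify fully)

v^3/c^8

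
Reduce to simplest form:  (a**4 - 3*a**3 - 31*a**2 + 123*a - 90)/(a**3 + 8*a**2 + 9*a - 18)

Factor: a**4 - 3*a**3 - 31*a**2 + 123*a - 90 = (a + 6)*(a - 1)*(a - 3)*(a - 5);  a**3 + 8*a**2 + 9*a - 18 = (a + 3)*(a - 1)*(a + 6)
Cancel the common factors (a - 1), (a + 6).

(a**2 - 8*a + 15)/(a + 3)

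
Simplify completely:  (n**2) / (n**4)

n**(-2)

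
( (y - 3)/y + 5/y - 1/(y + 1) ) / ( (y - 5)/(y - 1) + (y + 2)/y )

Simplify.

Numerator: (y - 3)/y + 5/y - 1/(y + 1) = (y^2 + 2*y + 2)/(y^2 + y)
Denominator: (y - 5)/(y - 1) + (y + 2)/y = (2*y^2 - 4*y - 2)/(y^2 - y)
Divide: ((y^2 + 2*y + 2)/(y^2 + y)) · ((y^2 - y)/(2*y^2 - 4*y - 2)) = (y^3 + y^2 - 2)/(2*y^3 - 2*y^2 - 6*y - 2)

(y^3 + y^2 - 2)/(2*y^3 - 2*y^2 - 6*y - 2)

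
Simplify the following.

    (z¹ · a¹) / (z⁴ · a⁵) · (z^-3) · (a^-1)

1/(a⁵*z⁶)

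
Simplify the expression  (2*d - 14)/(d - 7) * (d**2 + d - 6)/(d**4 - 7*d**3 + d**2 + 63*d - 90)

Factor: 2*d - 14 = 2*(d - 7);  d**2 + d - 6 = (d - 2)*(d + 3);  d**4 - 7*d**3 + d**2 + 63*d - 90 = (d - 5)*(d - 3)*(d + 3)*(d - 2)
Cancel the common factors (d - 2), (d + 3), (d - 7).

2/(d**2 - 8*d + 15)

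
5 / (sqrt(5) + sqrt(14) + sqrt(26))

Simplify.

(-20*sqrt(455) - 35*sqrt(26) + 85*sqrt(14) + 175*sqrt(5))/231

Group as (sqrt(14) + sqrt(26)) + sqrt(5); multiply by (sqrt(14) + sqrt(26)) - sqrt(5), then rationalise the remaining surd.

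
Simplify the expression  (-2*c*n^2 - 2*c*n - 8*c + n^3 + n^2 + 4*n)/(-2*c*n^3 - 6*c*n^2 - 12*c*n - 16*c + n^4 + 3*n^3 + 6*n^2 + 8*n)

1/(n + 2)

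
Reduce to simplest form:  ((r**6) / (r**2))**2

Inside the bracket: r**4
Raise to the power 2: r**8

r**8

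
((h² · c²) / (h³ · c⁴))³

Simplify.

Inside the bracket: (h^-1) · (c^-2)
Raise to the power 3: (h^-3) · (c^-6)

1/(c⁶*h³)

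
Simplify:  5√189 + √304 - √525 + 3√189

4*√19 + 19*√21

5√189 = 15*√21; √304 = 4*√19; √525 = 5*√21; 3√189 = 9*√21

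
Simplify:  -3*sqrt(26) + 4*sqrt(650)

3*sqrt(26) = 3*sqrt(26); 4*sqrt(650) = 20*sqrt(26)
Combine: (-3 + 20)·sqrt(26) = 17*sqrt(26)

17*sqrt(26)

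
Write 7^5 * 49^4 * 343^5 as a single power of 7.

7^5 = 7^5; 49^4 = 7^8; 343^5 = 7^15
Combine exponents: 7^28

7^28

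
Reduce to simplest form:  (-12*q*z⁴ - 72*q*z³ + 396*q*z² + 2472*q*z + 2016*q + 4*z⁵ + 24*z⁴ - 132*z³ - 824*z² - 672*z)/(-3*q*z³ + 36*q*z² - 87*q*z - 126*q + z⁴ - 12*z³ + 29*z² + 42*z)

(4*z² + 44*z + 112)/(z - 7)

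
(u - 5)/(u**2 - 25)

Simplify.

1/(u + 5)

Factor: u**2 - 25 = (u - 5)*(u + 5)
Cancel the common factor (u - 5).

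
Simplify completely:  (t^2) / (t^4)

Quotient: (t^-2)

t^(-2)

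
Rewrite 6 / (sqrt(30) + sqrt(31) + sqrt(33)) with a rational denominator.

Group as (sqrt(30) + sqrt(31)) + sqrt(33); multiply by (sqrt(30) + sqrt(31)) - sqrt(33), then rationalise the remaining surd.

(-9*sqrt(3410) + 42*sqrt(33) + 48*sqrt(31) + 51*sqrt(30))/734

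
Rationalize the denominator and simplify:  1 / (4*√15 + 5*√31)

(-4*√15 + 5*√31)/535

Multiply numerator and denominator by -4*√15 + 5*√31.
Denominator becomes 535; numerator becomes -4*√15 + 5*√31.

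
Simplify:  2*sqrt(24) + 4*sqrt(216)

28*sqrt(6)

2*sqrt(24) = 4*sqrt(6); 4*sqrt(216) = 24*sqrt(6)
Combine: (4 + 24)·sqrt(6) = 28*sqrt(6)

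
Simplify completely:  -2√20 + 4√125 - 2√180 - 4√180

-20*√5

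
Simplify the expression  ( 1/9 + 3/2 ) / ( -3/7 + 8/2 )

203/450

Numerator: 1/9 + 3/2 = 29/18
Denominator: -3/7 + 8/2 = 25/7
Divide: (29/18) · (7/25) = 203/450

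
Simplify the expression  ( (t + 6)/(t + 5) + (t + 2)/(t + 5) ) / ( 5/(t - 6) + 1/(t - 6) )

(t^2 - 2*t - 24)/(3*t + 15)

Numerator: (t + 6)/(t + 5) + (t + 2)/(t + 5) = (2*t + 8)/(t + 5)
Denominator: 5/(t - 6) + 1/(t - 6) = 6/(t - 6)
Divide: ((2*t + 8)/(t + 5)) · (t/6 - 1) = (t^2 - 2*t - 24)/(3*t + 15)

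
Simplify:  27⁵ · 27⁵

27⁵ = 3^15; 27⁵ = 3^15
Combine exponents: 3^30

3^30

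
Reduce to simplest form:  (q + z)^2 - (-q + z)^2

4*q*z

Only the odd-power cross terms survive.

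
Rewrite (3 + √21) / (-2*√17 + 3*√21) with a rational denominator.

(6*√17 + 2*√357 + 9*√21 + 63)/121

Multiply numerator and denominator by 2*√17 + 3*√21.
Denominator becomes 121; numerator becomes 6*√17 + 2*√357 + 9*√21 + 63.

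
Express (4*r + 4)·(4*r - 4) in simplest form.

16*r² - 16

Difference of squares with P = 4*r, Q = 4.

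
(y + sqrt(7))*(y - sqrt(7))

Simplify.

Difference of squares with P = y, Q = sqrt(7).

y^2 - 7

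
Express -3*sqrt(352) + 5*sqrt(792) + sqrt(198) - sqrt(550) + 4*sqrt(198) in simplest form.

3*sqrt(352) = 12*sqrt(22); 5*sqrt(792) = 30*sqrt(22); sqrt(198) = 3*sqrt(22); sqrt(550) = 5*sqrt(22); 4*sqrt(198) = 12*sqrt(22)
Combine: (-12 + 30 + 3 - 5 + 12)·sqrt(22) = 28*sqrt(22)

28*sqrt(22)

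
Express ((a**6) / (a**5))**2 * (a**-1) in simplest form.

a

Inside the bracket: a**1
Raise to the power 2: a**2
Multiply by (a**-1): add exponents.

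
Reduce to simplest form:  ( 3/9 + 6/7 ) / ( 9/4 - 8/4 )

100/21

Numerator: 3/9 + 6/7 = 25/21
Denominator: 9/4 - 8/4 = 1/4
Divide: (25/21) · (4) = 100/21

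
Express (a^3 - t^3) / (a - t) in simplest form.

Factor as (a-b)(a^2+ab+b^2) with a=a, b=t.

a^2 + a*t + t^2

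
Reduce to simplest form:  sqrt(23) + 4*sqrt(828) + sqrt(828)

sqrt(23) = sqrt(23); 4*sqrt(828) = 24*sqrt(23); sqrt(828) = 6*sqrt(23)
Combine: (1 + 24 + 6)·sqrt(23) = 31*sqrt(23)

31*sqrt(23)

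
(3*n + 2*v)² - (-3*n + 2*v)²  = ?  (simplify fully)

24*n*v

Binomially expand both and collect terms in (2*v), (3*n).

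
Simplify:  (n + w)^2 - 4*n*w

(n - w)^2

After expansion: n^2 - 2*n*w + w^2 — a perfect-square trinomial.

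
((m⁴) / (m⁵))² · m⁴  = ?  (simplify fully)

Inside the bracket: (m^-1)
Raise to the power 2: (m^-2)
Multiply by m⁴: add exponents.

m²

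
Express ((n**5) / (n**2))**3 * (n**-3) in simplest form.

Inside the bracket: n**3
Raise to the power 3: n**9
Multiply by (n**-3): add exponents.

n**6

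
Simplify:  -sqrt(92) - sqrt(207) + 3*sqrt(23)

sqrt(92) = 2*sqrt(23); sqrt(207) = 3*sqrt(23); 3*sqrt(23) = 3*sqrt(23)
Combine: (-2 - 3 + 3)·sqrt(23) = -2*sqrt(23)

-2*sqrt(23)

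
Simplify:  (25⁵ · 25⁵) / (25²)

25⁵ = 5^10; 25⁵ = 5^10; 25² = 5^4
Combine exponents: 5^16

5^16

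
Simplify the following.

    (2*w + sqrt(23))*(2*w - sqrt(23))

4*w^2 - 23

(2*w)^2 - (sqrt(23))^2 = 4*w^2 - 23.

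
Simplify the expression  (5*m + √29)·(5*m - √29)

Difference of squares with P = 5*m, Q = √29.

25*m² - 29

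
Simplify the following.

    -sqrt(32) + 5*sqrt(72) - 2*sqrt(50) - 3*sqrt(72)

-2*sqrt(2)

sqrt(32) = 4*sqrt(2); 5*sqrt(72) = 30*sqrt(2); 2*sqrt(50) = 10*sqrt(2); 3*sqrt(72) = 18*sqrt(2)
Combine: (-4 + 30 - 10 - 18)·sqrt(2) = -2*sqrt(2)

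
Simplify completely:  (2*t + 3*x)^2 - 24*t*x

Expand the square and combine the 24*t*x term.

(2*t - 3*x)^2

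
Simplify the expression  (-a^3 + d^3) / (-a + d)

Apply the difference-of-cubes factorisation and cancel (-a + d).

a^2 + a*d + d^2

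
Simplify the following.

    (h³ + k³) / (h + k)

Apply the sum-of-cubes factorisation and cancel (h + k).

h² - h*k + k²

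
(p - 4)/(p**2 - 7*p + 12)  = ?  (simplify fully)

1/(p - 3)

Factor: p**2 - 7*p + 12 = (p - 3)*(p - 4)
Cancel the common factor (p - 4).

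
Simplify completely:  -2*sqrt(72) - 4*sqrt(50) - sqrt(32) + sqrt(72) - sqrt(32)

-34*sqrt(2)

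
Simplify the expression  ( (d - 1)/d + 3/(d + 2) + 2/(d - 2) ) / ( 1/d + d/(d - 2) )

(d^3 + 4*d^2 - 6*d + 4)/(d^3 + 3*d^2 - 4)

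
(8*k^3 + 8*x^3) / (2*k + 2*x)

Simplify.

(2*x)^3 + (2*k)^3 = (2*k + 2*x)(4*k^2 - 4*k*x + 4*x^2).

4*k^2 - 4*k*x + 4*x^2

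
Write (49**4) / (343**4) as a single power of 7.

7**(-4)

49**4 = 7**8; 343**4 = 7**12
Combine exponents: 7**(-4)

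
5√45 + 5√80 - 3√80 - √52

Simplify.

-2*√13 + 23*√5

5√45 = 15*√5; 5√80 = 20*√5; 3√80 = 12*√5; √52 = 2*√13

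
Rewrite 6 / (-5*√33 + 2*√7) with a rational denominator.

(-30*√33 - 12*√7)/797

Multiply numerator and denominator by 2*√7 + 5*√33.
Denominator becomes -797; numerator becomes 12*√7 + 30*√33.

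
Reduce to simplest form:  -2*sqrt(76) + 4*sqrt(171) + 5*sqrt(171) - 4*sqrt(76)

15*sqrt(19)

2*sqrt(76) = 4*sqrt(19); 4*sqrt(171) = 12*sqrt(19); 5*sqrt(171) = 15*sqrt(19); 4*sqrt(76) = 8*sqrt(19)
Combine: (-4 + 12 + 15 - 8)·sqrt(19) = 15*sqrt(19)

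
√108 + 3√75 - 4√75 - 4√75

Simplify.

-19*√3

√108 = 6*√3; 3√75 = 15*√3; 4√75 = 20*√3; 4√75 = 20*√3
Combine: (6 + 15 - 20 - 20)·√3 = -19*√3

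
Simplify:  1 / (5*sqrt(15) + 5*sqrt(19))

Multiply numerator and denominator by -5*sqrt(15) + 5*sqrt(19).
Denominator becomes 100; numerator becomes -5*sqrt(15) + 5*sqrt(19).

(-sqrt(15) + sqrt(19))/20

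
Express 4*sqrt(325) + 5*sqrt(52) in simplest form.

4*sqrt(325) = 20*sqrt(13); 5*sqrt(52) = 10*sqrt(13)
Combine: (20 + 10)·sqrt(13) = 30*sqrt(13)

30*sqrt(13)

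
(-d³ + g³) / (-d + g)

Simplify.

d² + d*g + g²

Apply the difference-of-cubes factorisation and cancel (-d + g).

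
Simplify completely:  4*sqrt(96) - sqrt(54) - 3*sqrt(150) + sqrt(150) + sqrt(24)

4*sqrt(96) = 16*sqrt(6); sqrt(54) = 3*sqrt(6); 3*sqrt(150) = 15*sqrt(6); sqrt(150) = 5*sqrt(6); sqrt(24) = 2*sqrt(6)
Combine: (16 - 3 - 15 + 5 + 2)·sqrt(6) = 5*sqrt(6)

5*sqrt(6)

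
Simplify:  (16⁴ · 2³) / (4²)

16⁴ = 2^16; 2³ = 2^3; 4² = 2^4
Combine exponents: 2^15

2^15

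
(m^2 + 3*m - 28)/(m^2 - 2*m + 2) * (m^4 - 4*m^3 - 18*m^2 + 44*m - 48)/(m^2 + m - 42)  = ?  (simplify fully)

m^2 - 16

Factor: m^2 + 3*m - 28 = (m - 4)*(m + 7);  m^4 - 4*m^3 - 18*m^2 + 44*m - 48 = (m^2 - 2*m + 2)*(m - 6)*(m + 4);  m^2 + m - 42 = (m + 7)*(m - 6)
Cancel the common factors (m^2 - 2*m + 2), (m - 6), (m + 7).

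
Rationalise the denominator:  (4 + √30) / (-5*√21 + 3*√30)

Multiply numerator and denominator by 3*√30 + 5*√21.
Denominator becomes -255; numerator becomes 12*√30 + 90 + 20*√21 + 15*√70.

(-15*√70 - 20*√21 - 90 - 12*√30)/255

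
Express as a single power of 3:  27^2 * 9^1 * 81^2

27^2 = 3^6; 9^1 = 3^2; 81^2 = 3^8
Combine exponents: 3^16

3^16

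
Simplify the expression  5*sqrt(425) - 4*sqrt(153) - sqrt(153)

5*sqrt(425) = 25*sqrt(17); 4*sqrt(153) = 12*sqrt(17); sqrt(153) = 3*sqrt(17)
Combine: (25 - 12 - 3)·sqrt(17) = 10*sqrt(17)

10*sqrt(17)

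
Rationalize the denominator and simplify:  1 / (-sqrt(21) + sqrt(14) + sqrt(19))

Group as (sqrt(14) + sqrt(19)) - sqrt(21); multiply by (sqrt(14) + sqrt(19)) + sqrt(21), then rationalise the remaining surd.

(-6*sqrt(21) + 8*sqrt(19) + 13*sqrt(14) + 7*sqrt(114))/460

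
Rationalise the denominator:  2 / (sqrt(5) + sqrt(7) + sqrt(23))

Group as (sqrt(5) + sqrt(7)) + sqrt(23); multiply by (sqrt(5) + sqrt(7)) - sqrt(23), then rationalise the remaining surd.

(-4*sqrt(805) - 22*sqrt(23) + 42*sqrt(7) + 50*sqrt(5))/19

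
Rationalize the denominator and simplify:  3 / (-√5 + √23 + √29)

Group as (√23 + √29) - √5; multiply by (√23 + √29) + √5, then rationalise the remaining surd.

(-47*√5 - √29 + 11*√23 + 2*√3335)/153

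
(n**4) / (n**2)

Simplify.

n**2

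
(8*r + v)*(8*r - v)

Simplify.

64*r^2 - v^2

Difference of squares with P = 8*r, Q = v.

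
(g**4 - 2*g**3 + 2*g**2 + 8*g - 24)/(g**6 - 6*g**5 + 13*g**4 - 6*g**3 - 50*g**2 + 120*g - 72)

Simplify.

Factor: g**4 - 2*g**3 + 2*g**2 + 8*g - 24 = (g - 2)*(g + 2)*(g**2 - 2*g + 6);  g**6 - 6*g**5 + 13*g**4 - 6*g**3 - 50*g**2 + 120*g - 72 = (g - 1)*(g + 2)*(g - 3)*(g**2 - 2*g + 6)*(g - 2)
Cancel the common factors (g**2 - 2*g + 6), (g - 2), (g + 2).

1/(g**2 - 4*g + 3)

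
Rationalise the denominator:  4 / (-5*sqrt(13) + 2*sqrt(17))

(-20*sqrt(13) - 8*sqrt(17))/257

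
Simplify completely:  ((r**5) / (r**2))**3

r**9

Inside the bracket: r**3
Raise to the power 3: r**9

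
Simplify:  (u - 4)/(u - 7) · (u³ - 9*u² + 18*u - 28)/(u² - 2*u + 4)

u - 4

Factor: u³ - 9*u² + 18*u - 28 = (u - 7)·(u² - 2*u + 4)
Cancel the common factors (u² - 2*u + 4), (u - 7).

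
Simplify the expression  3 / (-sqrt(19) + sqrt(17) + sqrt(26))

Group as (sqrt(17) + sqrt(26)) - sqrt(19); multiply by (sqrt(17) + sqrt(26)) + sqrt(19), then rationalise the remaining surd.

(-36*sqrt(19) + 15*sqrt(26) + 42*sqrt(17) + 3*sqrt(8398))/596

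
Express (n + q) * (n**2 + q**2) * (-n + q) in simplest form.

-n**4 + q**4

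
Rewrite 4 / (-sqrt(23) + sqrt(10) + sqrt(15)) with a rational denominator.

(-2*sqrt(23) + 18*sqrt(15) + 28*sqrt(10) + 10*sqrt(138))/149

Group as (sqrt(10) + sqrt(15)) - sqrt(23); multiply by (sqrt(10) + sqrt(15)) + sqrt(23), then rationalise the remaining surd.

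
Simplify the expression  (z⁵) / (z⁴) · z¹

z²

Quotient: z¹
Multiply by z¹: add exponents.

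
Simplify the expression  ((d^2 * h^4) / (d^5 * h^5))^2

Inside the bracket: (d^-3) * (h^-1)
Raise to the power 2: (d^-6) * (h^-2)

1/(d^6*h^2)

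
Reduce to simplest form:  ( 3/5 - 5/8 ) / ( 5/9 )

-9/200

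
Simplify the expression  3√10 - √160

3√10 = 3*√10; √160 = 4*√10
Combine: (3 - 4)·√10 = -√10

-√10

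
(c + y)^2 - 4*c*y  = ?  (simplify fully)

(c - y)^2

Expand the square and combine the 4*c*y term.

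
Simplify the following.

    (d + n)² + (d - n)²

2*d² + 2*n²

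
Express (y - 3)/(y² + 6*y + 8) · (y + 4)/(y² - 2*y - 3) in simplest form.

1/(y² + 3*y + 2)

Factor: y² + 6*y + 8 = (y + 4)·(y + 2);  y² - 2*y - 3 = (y + 1)·(y - 3)
Cancel the common factors (y + 4), (y - 3).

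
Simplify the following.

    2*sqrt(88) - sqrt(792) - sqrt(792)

-8*sqrt(22)

2*sqrt(88) = 4*sqrt(22); sqrt(792) = 6*sqrt(22); sqrt(792) = 6*sqrt(22)
Combine: (4 - 6 - 6)·sqrt(22) = -8*sqrt(22)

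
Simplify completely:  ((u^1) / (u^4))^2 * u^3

Inside the bracket: (u^-3)
Raise to the power 2: (u^-6)
Multiply by u^3: add exponents.

u^(-3)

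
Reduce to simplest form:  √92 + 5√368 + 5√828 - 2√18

-6*√2 + 52*√23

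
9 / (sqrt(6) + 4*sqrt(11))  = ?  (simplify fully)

(-9*sqrt(6) + 36*sqrt(11))/170

Multiply numerator and denominator by -4*sqrt(11) + sqrt(6).
Denominator becomes -170; numerator becomes -36*sqrt(11) + 9*sqrt(6).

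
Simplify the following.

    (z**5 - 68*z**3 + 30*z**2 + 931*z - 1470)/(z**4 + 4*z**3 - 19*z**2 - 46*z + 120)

Factor: z**5 - 68*z**3 + 30*z**2 + 931*z - 1470 = (z + 5)*(z + 7)*(z - 7)*(z - 3)*(z - 2);  z**4 + 4*z**3 - 19*z**2 - 46*z + 120 = (z - 2)*(z + 4)*(z - 3)*(z + 5)
Cancel the common factors (z - 3), (z - 2), (z + 5).

(z**2 - 49)/(z + 4)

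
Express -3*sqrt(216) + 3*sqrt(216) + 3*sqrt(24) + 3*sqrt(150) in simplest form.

3*sqrt(216) = 18*sqrt(6); 3*sqrt(216) = 18*sqrt(6); 3*sqrt(24) = 6*sqrt(6); 3*sqrt(150) = 15*sqrt(6)
Combine: (-18 + 18 + 6 + 15)·sqrt(6) = 21*sqrt(6)

21*sqrt(6)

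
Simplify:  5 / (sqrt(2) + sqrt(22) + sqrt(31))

Group as (sqrt(2) + sqrt(31)) + sqrt(22); multiply by (sqrt(2) + sqrt(31)) - sqrt(22), then rationalise the remaining surd.

(-20*sqrt(341) - 35*sqrt(31) + 55*sqrt(22) + 255*sqrt(2))/127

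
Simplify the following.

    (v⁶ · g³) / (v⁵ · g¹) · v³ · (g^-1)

Quotient: v¹ · g²
Multiply by v³ · (g^-1): add exponents.

g*v⁴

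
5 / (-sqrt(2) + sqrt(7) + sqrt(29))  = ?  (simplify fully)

Group as (sqrt(7) + sqrt(29)) - sqrt(2); multiply by (sqrt(7) + sqrt(29)) + sqrt(2), then rationalise the remaining surd.

(-60*sqrt(7) - 5*sqrt(406) + 85*sqrt(2) + 50*sqrt(29))/172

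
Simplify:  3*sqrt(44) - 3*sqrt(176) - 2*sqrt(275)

3*sqrt(44) = 6*sqrt(11); 3*sqrt(176) = 12*sqrt(11); 2*sqrt(275) = 10*sqrt(11)
Combine: (6 - 12 - 10)·sqrt(11) = -16*sqrt(11)

-16*sqrt(11)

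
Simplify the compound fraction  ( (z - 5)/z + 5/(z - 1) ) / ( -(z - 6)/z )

Numerator: (z - 5)/z + 5/(z - 1) = (z^2 - z + 5)/(z^2 - z)
Denominator: -(z - 6)/z = (-z + 6)/z
Divide: ((z^2 - z + 5)/(z^2 - z)) · (z/(-z + 6)) = (-z^2 + z - 5)/(z^2 - 7*z + 6)

(-z^2 + z - 5)/(z^2 - 7*z + 6)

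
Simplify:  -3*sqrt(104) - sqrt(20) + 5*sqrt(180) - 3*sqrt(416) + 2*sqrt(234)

3*sqrt(104) = 6*sqrt(26); sqrt(20) = 2*sqrt(5); 5*sqrt(180) = 30*sqrt(5); 3*sqrt(416) = 12*sqrt(26); 2*sqrt(234) = 6*sqrt(26)

-12*sqrt(26) + 28*sqrt(5)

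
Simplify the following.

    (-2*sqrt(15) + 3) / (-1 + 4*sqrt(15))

Multiply numerator and denominator by -4*sqrt(15) - 1.
Denominator becomes -239; numerator becomes -10*sqrt(15) + 117.

(-117 + 10*sqrt(15))/239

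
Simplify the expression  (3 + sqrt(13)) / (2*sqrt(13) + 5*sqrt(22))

(-26 - 6*sqrt(13) + 15*sqrt(22) + 5*sqrt(286))/498

Multiply numerator and denominator by -5*sqrt(22) + 2*sqrt(13).
Denominator becomes -498; numerator becomes -5*sqrt(286) - 15*sqrt(22) + 6*sqrt(13) + 26.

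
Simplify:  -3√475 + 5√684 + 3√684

3√475 = 15*√19; 5√684 = 30*√19; 3√684 = 18*√19
Combine: (-15 + 30 + 18)·√19 = 33*√19

33*√19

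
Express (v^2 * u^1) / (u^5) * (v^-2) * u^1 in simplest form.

u^(-3)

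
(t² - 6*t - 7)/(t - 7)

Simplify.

Factor: t² - 6*t - 7 = (t + 1)·(t - 7)
Cancel the common factor (t - 7).

t + 1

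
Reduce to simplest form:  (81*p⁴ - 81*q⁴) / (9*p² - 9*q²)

9*p² + 9*q²

Difference of fourth powers: factor out (9*p² - 9*q²).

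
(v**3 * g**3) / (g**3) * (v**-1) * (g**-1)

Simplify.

Quotient: v**3
Multiply by (v**-1) * (g**-1): add exponents.

v**2/g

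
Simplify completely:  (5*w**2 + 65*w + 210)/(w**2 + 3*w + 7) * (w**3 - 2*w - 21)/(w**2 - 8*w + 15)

(5*w**2 + 65*w + 210)/(w - 5)

Factor: 5*w**2 + 65*w + 210 = 5*(w + 7)*(w + 6);  w**3 - 2*w - 21 = (w - 3)*(w**2 + 3*w + 7);  w**2 - 8*w + 15 = (w - 5)*(w - 3)
Cancel the common factors (w**2 + 3*w + 7), (w - 3).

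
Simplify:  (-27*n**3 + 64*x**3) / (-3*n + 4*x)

9*n**2 + 12*n*x + 16*x**2

(4*x)**3 - (3*n)**3 = (-3*n + 4*x)(9*n**2 + 12*n*x + 16*x**2).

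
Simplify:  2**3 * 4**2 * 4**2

2**3 = 2**3; 4**2 = 2**4; 4**2 = 2**4
Combine exponents: 2**11

2**11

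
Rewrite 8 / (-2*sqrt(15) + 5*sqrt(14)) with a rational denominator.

(8*sqrt(15) + 20*sqrt(14))/145

Multiply numerator and denominator by 2*sqrt(15) + 5*sqrt(14).
Denominator becomes 290; numerator becomes 16*sqrt(15) + 40*sqrt(14).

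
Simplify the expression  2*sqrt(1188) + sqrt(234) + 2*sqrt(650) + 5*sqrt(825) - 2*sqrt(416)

5*sqrt(26) + 37*sqrt(33)

2*sqrt(1188) = 12*sqrt(33); sqrt(234) = 3*sqrt(26); 2*sqrt(650) = 10*sqrt(26); 5*sqrt(825) = 25*sqrt(33); 2*sqrt(416) = 8*sqrt(26)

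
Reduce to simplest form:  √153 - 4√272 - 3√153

-22*√17

√153 = 3*√17; 4√272 = 16*√17; 3√153 = 9*√17
Combine: (3 - 16 - 9)·√17 = -22*√17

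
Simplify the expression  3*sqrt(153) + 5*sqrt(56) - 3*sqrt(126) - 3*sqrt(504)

-17*sqrt(14) + 9*sqrt(17)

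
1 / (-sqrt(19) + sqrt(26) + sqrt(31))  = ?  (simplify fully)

(-19*sqrt(19) + 7*sqrt(31) + 12*sqrt(26) + sqrt(15314))/890

Group as (sqrt(26) + sqrt(31)) - sqrt(19); multiply by (sqrt(26) + sqrt(31)) + sqrt(19), then rationalise the remaining surd.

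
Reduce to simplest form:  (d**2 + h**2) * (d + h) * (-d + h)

-d**4 + h**4

(h+d)(h-d) = -d**2 + h**2; continue pairing.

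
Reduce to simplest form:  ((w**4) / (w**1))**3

w**9

Inside the bracket: w**3
Raise to the power 3: w**9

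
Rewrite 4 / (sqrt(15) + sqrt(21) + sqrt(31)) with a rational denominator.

Group as (sqrt(21) + sqrt(31)) + sqrt(15); multiply by (sqrt(21) + sqrt(31)) - sqrt(15), then rationalise the remaining surd.

(-24*sqrt(1085) + 20*sqrt(31) + 100*sqrt(21) + 148*sqrt(15))/1235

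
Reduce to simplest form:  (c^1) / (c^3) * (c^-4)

c^(-6)

Quotient: (c^-2)
Multiply by (c^-4): add exponents.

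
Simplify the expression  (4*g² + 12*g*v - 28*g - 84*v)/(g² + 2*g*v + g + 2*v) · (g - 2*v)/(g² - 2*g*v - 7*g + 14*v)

(4*g + 12*v)/(g² + 2*g*v + g + 2*v)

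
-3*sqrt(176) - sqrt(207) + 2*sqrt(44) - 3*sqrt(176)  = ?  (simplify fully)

-20*sqrt(11) - 3*sqrt(23)

3*sqrt(176) = 12*sqrt(11); sqrt(207) = 3*sqrt(23); 2*sqrt(44) = 4*sqrt(11); 3*sqrt(176) = 12*sqrt(11)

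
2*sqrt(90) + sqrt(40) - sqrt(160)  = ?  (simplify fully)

2*sqrt(90) = 6*sqrt(10); sqrt(40) = 2*sqrt(10); sqrt(160) = 4*sqrt(10)
Combine: (6 + 2 - 4)·sqrt(10) = 4*sqrt(10)

4*sqrt(10)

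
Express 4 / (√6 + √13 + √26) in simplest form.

(-208*√3 - 28*√26 + 76*√13 + 132*√6)/263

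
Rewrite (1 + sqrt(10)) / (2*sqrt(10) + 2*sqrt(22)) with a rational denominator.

(-10 - sqrt(10) + sqrt(22) + 2*sqrt(55))/24

Multiply numerator and denominator by -2*sqrt(22) + 2*sqrt(10).
Denominator becomes -48; numerator becomes -4*sqrt(55) - 2*sqrt(22) + 2*sqrt(10) + 20.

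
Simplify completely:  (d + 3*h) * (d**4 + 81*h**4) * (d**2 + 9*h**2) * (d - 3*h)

d**8 - 6561*h**8

Telescope via difference of squares: (d+(3*h))(d-(3*h)) = d**2 - 9*h**2, then repeat with the next factor.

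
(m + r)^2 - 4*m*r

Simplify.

(m - r)^2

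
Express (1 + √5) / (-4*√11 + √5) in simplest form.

(-4*√55 - 4*√11 - 5 - √5)/171

Multiply numerator and denominator by √5 + 4*√11.
Denominator becomes -171; numerator becomes √5 + 5 + 4*√11 + 4*√55.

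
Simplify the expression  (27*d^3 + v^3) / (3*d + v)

9*d^2 - 3*d*v + v^2

(3*d)^3 + v^3 = (3*d + v)(9*d^2 - 3*d*v + v^2).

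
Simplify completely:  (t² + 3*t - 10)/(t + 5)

t - 2

Factor: t² + 3*t - 10 = (t + 5)·(t - 2)
Cancel the common factor (t + 5).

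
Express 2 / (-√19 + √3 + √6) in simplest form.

(-5*√19 - 8*√6 - 11*√3 - 3*√38)/7

Group as (√3 + √6) - √19; multiply by (√3 + √6) + √19, then rationalise the remaining surd.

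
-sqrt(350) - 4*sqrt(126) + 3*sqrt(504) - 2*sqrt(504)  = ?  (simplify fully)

-11*sqrt(14)

sqrt(350) = 5*sqrt(14); 4*sqrt(126) = 12*sqrt(14); 3*sqrt(504) = 18*sqrt(14); 2*sqrt(504) = 12*sqrt(14)
Combine: (-5 - 12 + 18 - 12)·sqrt(14) = -11*sqrt(14)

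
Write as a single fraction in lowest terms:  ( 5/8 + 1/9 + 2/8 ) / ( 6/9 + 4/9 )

71/80

Numerator: 5/8 + 1/9 + 2/8 = 71/72
Denominator: 6/9 + 4/9 = 10/9
Divide: (71/72) · (9/10) = 71/80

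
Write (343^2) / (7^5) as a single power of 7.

7^1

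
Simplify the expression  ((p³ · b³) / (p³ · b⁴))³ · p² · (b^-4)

Inside the bracket: (b^-1)
Raise to the power 3: (b^-3)
Multiply by p² · (b^-4): add exponents.

p²/b⁷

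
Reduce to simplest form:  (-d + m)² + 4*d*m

Expanding gives d² + 2*d*m + m², a perfect square.

(d + m)²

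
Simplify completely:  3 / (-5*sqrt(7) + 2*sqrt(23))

(-15*sqrt(7) - 6*sqrt(23))/83

Multiply numerator and denominator by 2*sqrt(23) + 5*sqrt(7).
Denominator becomes -83; numerator becomes 6*sqrt(23) + 15*sqrt(7).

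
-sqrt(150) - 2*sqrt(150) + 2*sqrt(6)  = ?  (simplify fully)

-13*sqrt(6)

sqrt(150) = 5*sqrt(6); 2*sqrt(150) = 10*sqrt(6); 2*sqrt(6) = 2*sqrt(6)
Combine: (-5 - 10 + 2)·sqrt(6) = -13*sqrt(6)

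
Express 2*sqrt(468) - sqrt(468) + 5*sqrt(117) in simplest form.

2*sqrt(468) = 12*sqrt(13); sqrt(468) = 6*sqrt(13); 5*sqrt(117) = 15*sqrt(13)
Combine: (12 - 6 + 15)·sqrt(13) = 21*sqrt(13)

21*sqrt(13)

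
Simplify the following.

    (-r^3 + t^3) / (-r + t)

r^2 + r*t + t^2

t^3 - r^3 = (-r + t)(r^2 + r*t + t^2).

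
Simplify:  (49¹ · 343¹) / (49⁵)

49¹ = 7^2; 343¹ = 7^3; 49⁵ = 7^10
Combine exponents: 7^(-5)

7^(-5)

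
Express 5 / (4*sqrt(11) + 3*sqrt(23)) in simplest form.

Multiply numerator and denominator by -3*sqrt(23) + 4*sqrt(11).
Denominator becomes -31; numerator becomes -15*sqrt(23) + 20*sqrt(11).

(-20*sqrt(11) + 15*sqrt(23))/31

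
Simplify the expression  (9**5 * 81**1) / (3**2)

3**12

9**5 = 3**10; 81**1 = 3**4; 3**2 = 3**2
Combine exponents: 3**12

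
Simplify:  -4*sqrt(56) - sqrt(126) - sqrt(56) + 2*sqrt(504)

4*sqrt(56) = 8*sqrt(14); sqrt(126) = 3*sqrt(14); sqrt(56) = 2*sqrt(14); 2*sqrt(504) = 12*sqrt(14)
Combine: (-8 - 3 - 2 + 12)·sqrt(14) = -sqrt(14)

-sqrt(14)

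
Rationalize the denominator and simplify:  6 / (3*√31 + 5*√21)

Multiply numerator and denominator by -5*√21 + 3*√31.
Denominator becomes -246; numerator becomes -30*√21 + 18*√31.

(-3*√31 + 5*√21)/41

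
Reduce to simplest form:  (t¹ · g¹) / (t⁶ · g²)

Quotient: (t^-5) · (g^-1)

1/(g*t⁵)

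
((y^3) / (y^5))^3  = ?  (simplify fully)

y^(-6)

Inside the bracket: (y^-2)
Raise to the power 3: (y^-6)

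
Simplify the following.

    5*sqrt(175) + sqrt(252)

31*sqrt(7)

5*sqrt(175) = 25*sqrt(7); sqrt(252) = 6*sqrt(7)
Combine: (25 + 6)·sqrt(7) = 31*sqrt(7)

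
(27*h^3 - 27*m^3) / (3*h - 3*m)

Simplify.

9*h^2 + 9*h*m + 9*m^2

(3*h)^3 - (3*m)^3 = (3*h - 3*m)(9*h^2 + 9*h*m + 9*m^2).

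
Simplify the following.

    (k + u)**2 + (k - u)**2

2*k**2 + 2*u**2

Write as f(k,u) + f(k,-u) and expand.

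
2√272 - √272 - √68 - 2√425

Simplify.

2√272 = 8*√17; √272 = 4*√17; √68 = 2*√17; 2√425 = 10*√17
Combine: (8 - 4 - 2 - 10)·√17 = -8*√17

-8*√17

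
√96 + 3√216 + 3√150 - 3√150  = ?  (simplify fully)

22*√6

√96 = 4*√6; 3√216 = 18*√6; 3√150 = 15*√6; 3√150 = 15*√6
Combine: (4 + 18 + 15 - 15)·√6 = 22*√6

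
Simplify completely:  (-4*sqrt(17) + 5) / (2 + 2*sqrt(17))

Multiply numerator and denominator by -2*sqrt(17) + 2.
Denominator becomes -64; numerator becomes -18*sqrt(17) + 146.

(-73 + 9*sqrt(17))/32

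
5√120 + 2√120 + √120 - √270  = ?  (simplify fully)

5√120 = 10*√30; 2√120 = 4*√30; √120 = 2*√30; √270 = 3*√30
Combine: (10 + 4 + 2 - 3)·√30 = 13*√30

13*√30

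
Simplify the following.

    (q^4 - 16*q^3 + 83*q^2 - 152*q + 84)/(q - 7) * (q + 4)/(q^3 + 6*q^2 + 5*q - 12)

(q^2 - 8*q + 12)/(q + 3)

Factor: q^4 - 16*q^3 + 83*q^2 - 152*q + 84 = (q - 7)*(q - 1)*(q - 6)*(q - 2);  q^3 + 6*q^2 + 5*q - 12 = (q + 3)*(q + 4)*(q - 1)
Cancel the common factors (q - 1), (q - 7), (q + 4).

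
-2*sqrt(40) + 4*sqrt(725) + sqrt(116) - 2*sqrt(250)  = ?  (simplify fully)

2*sqrt(40) = 4*sqrt(10); 4*sqrt(725) = 20*sqrt(29); sqrt(116) = 2*sqrt(29); 2*sqrt(250) = 10*sqrt(10)

-14*sqrt(10) + 22*sqrt(29)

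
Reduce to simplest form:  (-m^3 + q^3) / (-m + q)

Factor as (a-b)(a^2+ab+b^2) with a=q, b=m.

m^2 + m*q + q^2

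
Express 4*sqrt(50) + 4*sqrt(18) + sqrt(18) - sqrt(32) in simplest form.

31*sqrt(2)

4*sqrt(50) = 20*sqrt(2); 4*sqrt(18) = 12*sqrt(2); sqrt(18) = 3*sqrt(2); sqrt(32) = 4*sqrt(2)
Combine: (20 + 12 + 3 - 4)·sqrt(2) = 31*sqrt(2)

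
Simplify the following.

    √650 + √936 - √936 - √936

√650 = 5*√26; √936 = 6*√26; √936 = 6*√26; √936 = 6*√26
Combine: (5 + 6 - 6 - 6)·√26 = -√26

-√26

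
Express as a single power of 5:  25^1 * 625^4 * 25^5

25^1 = 5^2; 625^4 = 5^16; 25^5 = 5^10
Combine exponents: 5^28

5^28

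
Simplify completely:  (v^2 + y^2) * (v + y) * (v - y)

Pair the conjugate factors: (v+y)(v-y) = v^2 - y^2, then repeat with the next factor.

v^4 - y^4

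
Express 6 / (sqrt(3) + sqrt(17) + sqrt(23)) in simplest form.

(-4*sqrt(1173) - 6*sqrt(23) + 18*sqrt(17) + 74*sqrt(3))/65

Group as (sqrt(17) + sqrt(23)) + sqrt(3); multiply by (sqrt(17) + sqrt(23)) - sqrt(3), then rationalise the remaining surd.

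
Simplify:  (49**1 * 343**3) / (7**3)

7**8

49**1 = 7**2; 343**3 = 7**9; 7**3 = 7**3
Combine exponents: 7**8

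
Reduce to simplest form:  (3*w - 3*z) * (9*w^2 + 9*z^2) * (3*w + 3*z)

((3*w)+(3*z))((3*w)-(3*z)) = 9*w^2 - 9*z^2; continue pairing.

81*w^4 - 81*z^4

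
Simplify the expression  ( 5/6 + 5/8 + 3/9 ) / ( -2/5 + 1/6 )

-215/28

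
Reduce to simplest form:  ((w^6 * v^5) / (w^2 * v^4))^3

v^3*w^12

Inside the bracket: w^4 * v^1
Raise to the power 3: w^12 * v^3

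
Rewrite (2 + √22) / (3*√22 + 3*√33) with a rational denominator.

(-22 - 2*√22 + 2*√33 + 11*√6)/33

Multiply numerator and denominator by -3*√33 + 3*√22.
Denominator becomes -99; numerator becomes -33*√6 - 6*√33 + 6*√22 + 66.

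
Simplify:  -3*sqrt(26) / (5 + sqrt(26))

-78 + 15*sqrt(26)

Multiply numerator and denominator by -sqrt(26) + 5.
Denominator becomes -1; numerator becomes -15*sqrt(26) + 78.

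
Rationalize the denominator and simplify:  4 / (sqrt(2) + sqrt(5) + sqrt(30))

(-108*sqrt(5) - 132*sqrt(2) + 80*sqrt(3) + 92*sqrt(30))/489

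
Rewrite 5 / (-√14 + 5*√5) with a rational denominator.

(5*√14 + 25*√5)/111

Multiply numerator and denominator by √14 + 5*√5.
Denominator becomes 111; numerator becomes 5*√14 + 25*√5.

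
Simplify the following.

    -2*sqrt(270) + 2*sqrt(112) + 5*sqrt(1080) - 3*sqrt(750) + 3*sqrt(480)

8*sqrt(7) + 21*sqrt(30)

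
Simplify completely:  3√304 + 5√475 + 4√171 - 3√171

3√304 = 12*√19; 5√475 = 25*√19; 4√171 = 12*√19; 3√171 = 9*√19
Combine: (12 + 25 + 12 - 9)·√19 = 40*√19

40*√19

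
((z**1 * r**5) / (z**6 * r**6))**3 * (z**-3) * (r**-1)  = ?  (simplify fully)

1/(r**4*z**18)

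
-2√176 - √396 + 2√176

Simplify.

2√176 = 8*√11; √396 = 6*√11; 2√176 = 8*√11
Combine: (-8 - 6 + 8)·√11 = -6*√11

-6*√11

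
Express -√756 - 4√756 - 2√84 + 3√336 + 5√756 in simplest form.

8*√21

√756 = 6*√21; 4√756 = 24*√21; 2√84 = 4*√21; 3√336 = 12*√21; 5√756 = 30*√21
Combine: (-6 - 24 - 4 + 12 + 30)·√21 = 8*√21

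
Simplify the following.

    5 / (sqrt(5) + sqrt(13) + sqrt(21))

Group as (sqrt(5) + sqrt(21)) + sqrt(13); multiply by (sqrt(5) + sqrt(21)) - sqrt(13), then rationalise the remaining surd.

(-10*sqrt(1365) - 15*sqrt(21) + 65*sqrt(13) + 145*sqrt(5))/251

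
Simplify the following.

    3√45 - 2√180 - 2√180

-15*√5

3√45 = 9*√5; 2√180 = 12*√5; 2√180 = 12*√5
Combine: (9 - 12 - 12)·√5 = -15*√5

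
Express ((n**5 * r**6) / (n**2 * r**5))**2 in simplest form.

n**6*r**2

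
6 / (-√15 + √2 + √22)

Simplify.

(-54*√15 - 30*√22 + 210*√2 + 24*√165)/95

Group as (√2 + √22) - √15; multiply by (√2 + √22) + √15, then rationalise the remaining surd.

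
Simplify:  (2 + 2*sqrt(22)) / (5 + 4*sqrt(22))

(-2*sqrt(22) + 166)/327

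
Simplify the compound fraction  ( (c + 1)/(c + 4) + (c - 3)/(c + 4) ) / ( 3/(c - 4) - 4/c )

(-2*c**3 + 10*c**2 - 8*c)/(c**2 - 12*c - 64)

Numerator: (c + 1)/(c + 4) + (c - 3)/(c + 4) = (2*c - 2)/(c + 4)
Denominator: 3/(c - 4) - 4/c = (-c + 16)/(c**2 - 4*c)
Divide: ((2*c - 2)/(c + 4)) · ((c**2 - 4*c)/(-c + 16)) = (-2*c**3 + 10*c**2 - 8*c)/(c**2 - 12*c - 64)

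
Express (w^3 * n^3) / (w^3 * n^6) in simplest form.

n^(-3)

Quotient: (n^-3)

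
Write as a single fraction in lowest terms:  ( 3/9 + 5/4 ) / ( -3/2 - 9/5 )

-95/198

Numerator: 3/9 + 5/4 = 19/12
Denominator: -3/2 - 9/5 = -33/10
Divide: (19/12) · (-10/33) = -95/198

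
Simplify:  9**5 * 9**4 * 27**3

9**5 = 3**10; 9**4 = 3**8; 27**3 = 3**9
Combine exponents: 3**27

3**27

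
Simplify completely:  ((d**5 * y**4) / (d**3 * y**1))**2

d**4*y**6

Inside the bracket: d**2 * y**3
Raise to the power 2: d**4 * y**6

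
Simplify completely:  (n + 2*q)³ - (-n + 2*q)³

2*n*(n² + 12*q²)

Binomially expand both and collect terms in (2*q), n.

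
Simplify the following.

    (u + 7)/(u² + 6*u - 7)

Factor: u² + 6*u - 7 = (u + 7)·(u - 1)
Cancel the common factor (u + 7).

1/(u - 1)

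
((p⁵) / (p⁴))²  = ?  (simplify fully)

p²

Inside the bracket: p¹
Raise to the power 2: p²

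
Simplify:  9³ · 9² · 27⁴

3^22

9³ = 3^6; 9² = 3^4; 27⁴ = 3^12
Combine exponents: 3^22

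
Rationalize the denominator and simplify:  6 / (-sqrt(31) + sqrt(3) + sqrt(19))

(18*sqrt(31) + 30*sqrt(19) + 94*sqrt(3) + 4*sqrt(1767))/49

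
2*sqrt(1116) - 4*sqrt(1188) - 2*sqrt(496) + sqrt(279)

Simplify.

-24*sqrt(33) + 7*sqrt(31)

2*sqrt(1116) = 12*sqrt(31); 4*sqrt(1188) = 24*sqrt(33); 2*sqrt(496) = 8*sqrt(31); sqrt(279) = 3*sqrt(31)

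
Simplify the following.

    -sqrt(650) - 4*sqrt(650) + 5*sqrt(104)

sqrt(650) = 5*sqrt(26); 4*sqrt(650) = 20*sqrt(26); 5*sqrt(104) = 10*sqrt(26)
Combine: (-5 - 20 + 10)·sqrt(26) = -15*sqrt(26)

-15*sqrt(26)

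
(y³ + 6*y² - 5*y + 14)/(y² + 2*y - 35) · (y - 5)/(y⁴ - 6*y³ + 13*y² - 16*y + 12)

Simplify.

Factor: y³ + 6*y² - 5*y + 14 = (y² - y + 2)·(y + 7);  y² + 2*y - 35 = (y - 5)·(y + 7);  y⁴ - 6*y³ + 13*y² - 16*y + 12 = (y - 3)·(y² - y + 2)·(y - 2)
Cancel the common factors (y² - y + 2), (y + 7), (y - 5).

1/(y² - 5*y + 6)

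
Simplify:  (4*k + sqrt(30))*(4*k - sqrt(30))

Product of conjugates: (P+Q)(P-Q) = P^2 - Q^2.

16*k^2 - 30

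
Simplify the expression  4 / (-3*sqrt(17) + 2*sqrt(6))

(-12*sqrt(17) - 8*sqrt(6))/129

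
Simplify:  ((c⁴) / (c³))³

c³

Inside the bracket: c¹
Raise to the power 3: c³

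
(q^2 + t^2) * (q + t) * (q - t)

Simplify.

Telescope via difference of squares: (q+t)(q-t) = q^2 - t^2, then repeat with the next factor.

q^4 - t^4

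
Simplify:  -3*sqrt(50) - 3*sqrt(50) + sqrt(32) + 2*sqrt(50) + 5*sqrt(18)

3*sqrt(50) = 15*sqrt(2); 3*sqrt(50) = 15*sqrt(2); sqrt(32) = 4*sqrt(2); 2*sqrt(50) = 10*sqrt(2); 5*sqrt(18) = 15*sqrt(2)
Combine: (-15 - 15 + 4 + 10 + 15)·sqrt(2) = -sqrt(2)

-sqrt(2)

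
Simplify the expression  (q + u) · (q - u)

q² - u²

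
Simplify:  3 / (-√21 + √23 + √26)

Group as (√23 + √26) - √21; multiply by (√23 + √26) + √21, then rationalise the remaining surd.

(-14*√21 + 9*√26 + 12*√23 + √12558)/268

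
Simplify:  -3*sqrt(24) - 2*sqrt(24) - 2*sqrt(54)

-16*sqrt(6)

3*sqrt(24) = 6*sqrt(6); 2*sqrt(24) = 4*sqrt(6); 2*sqrt(54) = 6*sqrt(6)
Combine: (-6 - 4 - 6)·sqrt(6) = -16*sqrt(6)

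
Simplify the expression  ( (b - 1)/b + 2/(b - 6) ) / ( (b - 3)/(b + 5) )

(b^2 + 3*b - 10)/(b^2 - 6*b)

Numerator: (b - 1)/b + 2/(b - 6) = (b^2 - 5*b + 6)/(b^2 - 6*b)
Denominator: (b - 3)/(b + 5) = (b - 3)/(b + 5)
Divide: ((b^2 - 5*b + 6)/(b^2 - 6*b)) · ((b + 5)/(b - 3)) = (b^2 + 3*b - 10)/(b^2 - 6*b)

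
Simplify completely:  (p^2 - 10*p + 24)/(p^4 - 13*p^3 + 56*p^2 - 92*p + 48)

Factor: p^2 - 10*p + 24 = (p - 4)*(p - 6);  p^4 - 13*p^3 + 56*p^2 - 92*p + 48 = (p - 4)*(p - 1)*(p - 2)*(p - 6)
Cancel the common factors (p - 6), (p - 4).

1/(p^2 - 3*p + 2)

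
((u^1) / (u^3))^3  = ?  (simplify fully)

Inside the bracket: (u^-2)
Raise to the power 3: (u^-6)

u^(-6)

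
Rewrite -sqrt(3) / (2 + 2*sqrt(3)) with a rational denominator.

Multiply numerator and denominator by -2*sqrt(3) + 2.
Denominator becomes -8; numerator becomes -2*sqrt(3) + 6.

(-3 + sqrt(3))/4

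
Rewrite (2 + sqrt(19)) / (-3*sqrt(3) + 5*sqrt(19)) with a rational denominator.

Multiply numerator and denominator by 3*sqrt(3) + 5*sqrt(19).
Denominator becomes 448; numerator becomes 6*sqrt(3) + 3*sqrt(57) + 10*sqrt(19) + 95.

(6*sqrt(3) + 3*sqrt(57) + 10*sqrt(19) + 95)/448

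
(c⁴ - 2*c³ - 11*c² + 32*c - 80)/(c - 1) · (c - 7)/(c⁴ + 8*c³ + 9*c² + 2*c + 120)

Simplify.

(c² - 11*c + 28)/(c² + 5*c - 6)

Factor: c⁴ - 2*c³ - 11*c² + 32*c - 80 = (c + 4)·(c - 4)·(c² - 2*c + 5);  c⁴ + 8*c³ + 9*c² + 2*c + 120 = (c + 6)·(c² - 2*c + 5)·(c + 4)
Cancel the common factors (c² - 2*c + 5), (c + 4).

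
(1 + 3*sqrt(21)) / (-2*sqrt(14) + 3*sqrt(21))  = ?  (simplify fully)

(2*sqrt(14) + 3*sqrt(21) + 42*sqrt(6) + 189)/133

Multiply numerator and denominator by 2*sqrt(14) + 3*sqrt(21).
Denominator becomes 133; numerator becomes 2*sqrt(14) + 3*sqrt(21) + 42*sqrt(6) + 189.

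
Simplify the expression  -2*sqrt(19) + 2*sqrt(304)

6*sqrt(19)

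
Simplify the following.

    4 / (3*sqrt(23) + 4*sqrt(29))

(-12*sqrt(23) + 16*sqrt(29))/257

Multiply numerator and denominator by -4*sqrt(29) + 3*sqrt(23).
Denominator becomes -257; numerator becomes -16*sqrt(29) + 12*sqrt(23).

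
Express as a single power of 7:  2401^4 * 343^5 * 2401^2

2401^4 = 7^16; 343^5 = 7^15; 2401^2 = 7^8
Combine exponents: 7^39

7^39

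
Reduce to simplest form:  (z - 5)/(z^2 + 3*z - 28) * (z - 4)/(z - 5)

1/(z + 7)

Factor: z^2 + 3*z - 28 = (z - 4)*(z + 7)
Cancel the common factors (z - 4), (z - 5).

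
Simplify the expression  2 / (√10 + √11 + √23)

Group as (√10 + √11) + √23; multiply by (√10 + √11) - √23, then rationalise the remaining surd.

(-√2530 - √23 + 11*√11 + 12*√10)/109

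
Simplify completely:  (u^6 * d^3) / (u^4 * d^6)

Quotient: u^2 * (d^-3)

u^2/d^3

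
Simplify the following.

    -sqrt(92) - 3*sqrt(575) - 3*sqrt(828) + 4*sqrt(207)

-23*sqrt(23)

sqrt(92) = 2*sqrt(23); 3*sqrt(575) = 15*sqrt(23); 3*sqrt(828) = 18*sqrt(23); 4*sqrt(207) = 12*sqrt(23)
Combine: (-2 - 15 - 18 + 12)·sqrt(23) = -23*sqrt(23)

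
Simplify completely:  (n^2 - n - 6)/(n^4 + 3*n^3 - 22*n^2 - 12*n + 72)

1/(n^2 + 4*n - 12)

Factor: n^2 - n - 6 = (n + 2)*(n - 3);  n^4 + 3*n^3 - 22*n^2 - 12*n + 72 = (n + 2)*(n - 3)*(n + 6)*(n - 2)
Cancel the common factors (n - 3), (n + 2).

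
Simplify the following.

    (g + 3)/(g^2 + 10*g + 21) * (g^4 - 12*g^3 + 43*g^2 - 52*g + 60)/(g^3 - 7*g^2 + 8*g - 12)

Factor: g^2 + 10*g + 21 = (g + 3)*(g + 7);  g^4 - 12*g^3 + 43*g^2 - 52*g + 60 = (g - 5)*(g^2 - g + 2)*(g - 6);  g^3 - 7*g^2 + 8*g - 12 = (g^2 - g + 2)*(g - 6)
Cancel the common factors (g^2 - g + 2), (g + 3), (g - 6).

(g - 5)/(g + 7)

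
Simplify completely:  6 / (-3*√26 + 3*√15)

Multiply numerator and denominator by 3*√15 + 3*√26.
Denominator becomes -99; numerator becomes 18*√15 + 18*√26.

(-2*√26 - 2*√15)/11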